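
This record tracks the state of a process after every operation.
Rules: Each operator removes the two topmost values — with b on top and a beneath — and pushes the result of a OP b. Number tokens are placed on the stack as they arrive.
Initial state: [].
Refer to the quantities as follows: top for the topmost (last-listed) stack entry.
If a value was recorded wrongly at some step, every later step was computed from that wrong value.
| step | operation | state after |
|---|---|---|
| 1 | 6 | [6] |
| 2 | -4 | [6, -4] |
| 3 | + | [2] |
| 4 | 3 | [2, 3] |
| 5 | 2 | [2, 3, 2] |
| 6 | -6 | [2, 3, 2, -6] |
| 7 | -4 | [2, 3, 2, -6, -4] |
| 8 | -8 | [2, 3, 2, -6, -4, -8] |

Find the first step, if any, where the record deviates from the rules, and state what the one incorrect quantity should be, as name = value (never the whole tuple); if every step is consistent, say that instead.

no error

1. push 6: top = 6 (no discrepancy)
2. push -4: top = -4 (agrees with the record)
3. 6 + -4 = 2 (consistent with the record)
4. push 3: top = 3 (verified)
5. push 2: top = 2 (consistent with the record)
6. push -6: top = -6 (consistent with the record)
7. push -4: top = -4 (matches)
8. push -8: top = -8 (verified)
The whole run recomputes cleanly — no discrepancies.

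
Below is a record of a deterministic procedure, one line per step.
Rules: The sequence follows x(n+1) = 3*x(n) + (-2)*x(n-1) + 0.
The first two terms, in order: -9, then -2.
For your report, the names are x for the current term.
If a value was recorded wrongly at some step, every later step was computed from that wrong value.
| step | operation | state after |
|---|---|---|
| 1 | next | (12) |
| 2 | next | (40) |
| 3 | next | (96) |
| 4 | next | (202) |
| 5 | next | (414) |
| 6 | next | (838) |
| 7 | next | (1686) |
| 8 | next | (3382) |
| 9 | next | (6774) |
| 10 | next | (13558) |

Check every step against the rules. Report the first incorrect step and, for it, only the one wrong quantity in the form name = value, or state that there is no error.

1. x = 3*(-2) + (-2)*(-9) + (0) = 12 (same as recorded)
2. x = 3*(12) + (-2)*(-2) + (0) = 40 (exactly as logged)
3. x = 3*(40) + (-2)*(12) + (0) = 96 (consistent with the record)
4. x = 3*(96) + (-2)*(40) + (0) = 208 (not what was recorded)
The earliest wrong entry is at step 4: it should read x = 208.

step 4, x = 208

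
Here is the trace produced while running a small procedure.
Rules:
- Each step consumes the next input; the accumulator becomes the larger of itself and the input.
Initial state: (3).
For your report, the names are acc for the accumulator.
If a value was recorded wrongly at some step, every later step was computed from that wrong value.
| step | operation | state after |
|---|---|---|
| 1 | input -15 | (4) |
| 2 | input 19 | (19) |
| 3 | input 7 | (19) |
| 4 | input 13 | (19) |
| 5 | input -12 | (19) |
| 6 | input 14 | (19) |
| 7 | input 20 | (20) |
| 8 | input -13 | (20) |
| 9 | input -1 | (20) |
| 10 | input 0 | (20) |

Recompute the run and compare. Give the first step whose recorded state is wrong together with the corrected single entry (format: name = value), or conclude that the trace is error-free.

Recomputing the run from the initial state:
step 1: acc = 3
step 2: acc = 19
step 3: acc = 19
step 4: acc = 19
step 5: acc = 19
step 6: acc = 19
step 7: acc = 20
step 8: acc = 20
step 9: acc = 20
step 10: acc = 20
The first disagreement with the trace is at step 1, where the value should be acc = 3.

step 1, acc = 3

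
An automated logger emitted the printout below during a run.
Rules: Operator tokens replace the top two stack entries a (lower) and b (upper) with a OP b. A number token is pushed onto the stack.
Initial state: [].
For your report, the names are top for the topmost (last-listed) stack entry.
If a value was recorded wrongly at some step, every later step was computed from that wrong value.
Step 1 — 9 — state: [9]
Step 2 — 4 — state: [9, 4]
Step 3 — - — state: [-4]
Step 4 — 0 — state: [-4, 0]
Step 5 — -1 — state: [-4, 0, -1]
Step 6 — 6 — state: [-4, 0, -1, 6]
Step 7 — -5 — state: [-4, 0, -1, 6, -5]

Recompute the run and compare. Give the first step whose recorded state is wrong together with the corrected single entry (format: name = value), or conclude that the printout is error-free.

1. push 9: top = 9 (consistent with the printout)
2. push 4: top = 4 (agrees with the printout)
3. 9 - 4 = 5 (the entry is off here)
Conclusion: step 3 carries the first error; the entry should be top = 5.

step 3, top = 5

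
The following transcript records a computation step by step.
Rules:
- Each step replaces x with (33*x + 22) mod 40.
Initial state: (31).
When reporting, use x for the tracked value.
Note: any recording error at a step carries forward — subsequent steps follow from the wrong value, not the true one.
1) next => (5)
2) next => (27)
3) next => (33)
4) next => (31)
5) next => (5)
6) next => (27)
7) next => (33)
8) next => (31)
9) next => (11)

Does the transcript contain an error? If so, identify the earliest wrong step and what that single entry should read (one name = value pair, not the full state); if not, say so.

step 9, x = 5

Recomputing the run from the initial state:
step 1: x = 5
step 2: x = 27
step 3: x = 33
step 4: x = 31
step 5: x = 5
step 6: x = 27
step 7: x = 33
step 8: x = 31
step 9: x = 5
The first disagreement with the transcript is at step 9, where the value should be x = 5.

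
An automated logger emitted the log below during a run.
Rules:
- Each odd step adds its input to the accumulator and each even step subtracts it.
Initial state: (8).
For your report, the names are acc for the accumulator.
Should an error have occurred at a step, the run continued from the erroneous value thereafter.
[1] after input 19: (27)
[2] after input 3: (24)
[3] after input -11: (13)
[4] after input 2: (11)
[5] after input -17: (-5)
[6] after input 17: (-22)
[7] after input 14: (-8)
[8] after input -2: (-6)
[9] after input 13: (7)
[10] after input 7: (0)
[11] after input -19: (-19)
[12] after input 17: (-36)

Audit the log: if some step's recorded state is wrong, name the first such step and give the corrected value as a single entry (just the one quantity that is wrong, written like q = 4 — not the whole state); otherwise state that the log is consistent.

Recomputing the run from the initial state:
step 1: acc = 27
step 2: acc = 24
step 3: acc = 13
step 4: acc = 11
step 5: acc = -6
step 6: acc = -23
step 7: acc = -9
step 8: acc = -7
step 9: acc = 6
step 10: acc = -1
step 11: acc = -20
step 12: acc = -37
The first disagreement with the log is at step 5, where the value should be acc = -6.

step 5, acc = -6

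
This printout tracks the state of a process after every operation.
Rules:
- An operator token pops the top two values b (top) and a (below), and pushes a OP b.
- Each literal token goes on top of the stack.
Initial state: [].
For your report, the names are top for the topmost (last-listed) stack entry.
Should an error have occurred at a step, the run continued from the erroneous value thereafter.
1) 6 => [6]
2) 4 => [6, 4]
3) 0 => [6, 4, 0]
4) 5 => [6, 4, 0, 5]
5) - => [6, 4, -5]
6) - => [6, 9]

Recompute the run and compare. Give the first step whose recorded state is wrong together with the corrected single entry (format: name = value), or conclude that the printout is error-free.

step 1: push 6: top = 6 -> agrees with the printout
step 2: push 4: top = 4 -> same as recorded
step 3: push 0: top = 0 -> same as recorded
step 4: push 5: top = 5 -> agrees with the printout
step 5: 0 - 5 = -5 -> no discrepancy
step 6: 4 - -5 = 9 -> confirmed correct
Every step is consistent.

no error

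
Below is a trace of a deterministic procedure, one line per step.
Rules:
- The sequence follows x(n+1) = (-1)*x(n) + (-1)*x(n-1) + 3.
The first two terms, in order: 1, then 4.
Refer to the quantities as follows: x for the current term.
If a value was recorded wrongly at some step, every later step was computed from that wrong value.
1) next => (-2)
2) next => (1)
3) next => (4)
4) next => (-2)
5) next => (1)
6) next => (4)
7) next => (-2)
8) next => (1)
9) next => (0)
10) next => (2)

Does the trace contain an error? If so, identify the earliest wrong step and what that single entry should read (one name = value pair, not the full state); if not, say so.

Recomputing the run from the initial state:
step 1: x = -2
step 2: x = 1
step 3: x = 4
step 4: x = -2
step 5: x = 1
step 6: x = 4
step 7: x = -2
step 8: x = 1
step 9: x = 4
step 10: x = -2
The first disagreement with the trace is at step 9, where the value should be x = 4.

step 9, x = 4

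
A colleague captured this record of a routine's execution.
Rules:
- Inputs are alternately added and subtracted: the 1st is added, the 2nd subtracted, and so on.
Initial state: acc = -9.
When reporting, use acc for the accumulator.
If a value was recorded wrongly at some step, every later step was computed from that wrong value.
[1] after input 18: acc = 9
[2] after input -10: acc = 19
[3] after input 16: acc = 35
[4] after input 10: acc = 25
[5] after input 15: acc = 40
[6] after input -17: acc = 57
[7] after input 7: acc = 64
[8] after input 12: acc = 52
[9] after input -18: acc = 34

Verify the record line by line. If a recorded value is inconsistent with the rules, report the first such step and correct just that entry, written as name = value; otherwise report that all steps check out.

no error

Recomputing the run from the initial state:
step 1: acc = 9
step 2: acc = 19
step 3: acc = 35
step 4: acc = 25
step 5: acc = 40
step 6: acc = 57
step 7: acc = 64
step 8: acc = 52
step 9: acc = 34
This matches the record at every step.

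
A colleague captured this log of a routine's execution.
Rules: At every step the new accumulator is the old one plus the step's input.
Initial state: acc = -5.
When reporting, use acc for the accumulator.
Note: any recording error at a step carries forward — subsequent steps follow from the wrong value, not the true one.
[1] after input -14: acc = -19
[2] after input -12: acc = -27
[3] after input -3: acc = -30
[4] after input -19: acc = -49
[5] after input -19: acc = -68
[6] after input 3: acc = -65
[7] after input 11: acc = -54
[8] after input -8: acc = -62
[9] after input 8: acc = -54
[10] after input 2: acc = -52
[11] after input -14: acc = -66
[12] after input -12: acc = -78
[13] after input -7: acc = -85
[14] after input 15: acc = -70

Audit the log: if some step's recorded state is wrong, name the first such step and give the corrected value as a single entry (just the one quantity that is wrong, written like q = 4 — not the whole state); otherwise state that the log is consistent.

step 2, acc = -31

Recomputing the run from the initial state:
step 1: acc = -19
step 2: acc = -31
step 3: acc = -34
step 4: acc = -53
step 5: acc = -72
step 6: acc = -69
step 7: acc = -58
step 8: acc = -66
step 9: acc = -58
step 10: acc = -56
step 11: acc = -70
step 12: acc = -82
step 13: acc = -89
step 14: acc = -74
The first disagreement with the log is at step 2, where the value should be acc = -31.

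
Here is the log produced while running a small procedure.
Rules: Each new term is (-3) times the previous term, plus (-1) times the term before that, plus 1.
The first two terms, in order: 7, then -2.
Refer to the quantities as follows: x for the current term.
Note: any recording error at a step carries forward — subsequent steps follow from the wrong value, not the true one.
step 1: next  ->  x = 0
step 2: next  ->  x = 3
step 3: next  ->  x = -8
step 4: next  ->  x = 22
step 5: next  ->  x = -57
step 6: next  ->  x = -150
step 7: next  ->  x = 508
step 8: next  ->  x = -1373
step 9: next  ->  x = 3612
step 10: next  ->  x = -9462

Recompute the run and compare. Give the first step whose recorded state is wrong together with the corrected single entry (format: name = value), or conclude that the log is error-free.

1. x = -3*(-2) + (-1)*(7) + (1) = 0 (agrees with the log)
2. x = -3*(0) + (-1)*(-2) + (1) = 3 (consistent with the log)
3. x = -3*(3) + (-1)*(0) + (1) = -8 (exactly as logged)
4. x = -3*(-8) + (-1)*(3) + (1) = 22 (verified)
5. x = -3*(22) + (-1)*(-8) + (1) = -57 (consistent with the log)
6. x = -3*(-57) + (-1)*(22) + (1) = 150 (first mismatch against the log)
First incorrect step: 6; the correct value is x = 150.

step 6, x = 150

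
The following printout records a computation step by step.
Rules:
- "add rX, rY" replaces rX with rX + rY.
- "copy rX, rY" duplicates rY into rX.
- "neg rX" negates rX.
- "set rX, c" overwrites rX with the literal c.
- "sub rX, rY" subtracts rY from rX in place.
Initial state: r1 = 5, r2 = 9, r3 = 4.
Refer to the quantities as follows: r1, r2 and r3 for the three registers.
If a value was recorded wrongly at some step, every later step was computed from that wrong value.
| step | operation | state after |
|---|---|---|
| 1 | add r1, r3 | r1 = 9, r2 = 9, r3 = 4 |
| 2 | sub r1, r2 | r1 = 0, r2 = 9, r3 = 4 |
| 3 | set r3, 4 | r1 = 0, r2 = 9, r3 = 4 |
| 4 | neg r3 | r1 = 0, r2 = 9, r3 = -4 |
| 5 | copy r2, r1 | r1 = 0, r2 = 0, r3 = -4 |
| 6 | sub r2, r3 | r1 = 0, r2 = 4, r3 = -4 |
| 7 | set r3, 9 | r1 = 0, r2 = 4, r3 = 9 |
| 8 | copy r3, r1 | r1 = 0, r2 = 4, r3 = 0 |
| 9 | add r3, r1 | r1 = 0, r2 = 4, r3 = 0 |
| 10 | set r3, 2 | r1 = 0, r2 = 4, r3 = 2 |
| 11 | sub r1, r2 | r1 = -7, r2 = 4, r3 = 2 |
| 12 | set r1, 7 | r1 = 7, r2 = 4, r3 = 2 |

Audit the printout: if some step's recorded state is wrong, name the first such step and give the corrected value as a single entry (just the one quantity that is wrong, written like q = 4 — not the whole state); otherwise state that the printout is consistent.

Recomputing the run from the initial state:
step 1: r1 = 9, r2 = 9, r3 = 4
step 2: r1 = 0, r2 = 9, r3 = 4
step 3: r1 = 0, r2 = 9, r3 = 4
step 4: r1 = 0, r2 = 9, r3 = -4
step 5: r1 = 0, r2 = 0, r3 = -4
step 6: r1 = 0, r2 = 4, r3 = -4
step 7: r1 = 0, r2 = 4, r3 = 9
step 8: r1 = 0, r2 = 4, r3 = 0
step 9: r1 = 0, r2 = 4, r3 = 0
step 10: r1 = 0, r2 = 4, r3 = 2
step 11: r1 = -4, r2 = 4, r3 = 2
step 12: r1 = 7, r2 = 4, r3 = 2
The first disagreement with the printout is at step 11, where the value should be r1 = -4.

step 11, r1 = -4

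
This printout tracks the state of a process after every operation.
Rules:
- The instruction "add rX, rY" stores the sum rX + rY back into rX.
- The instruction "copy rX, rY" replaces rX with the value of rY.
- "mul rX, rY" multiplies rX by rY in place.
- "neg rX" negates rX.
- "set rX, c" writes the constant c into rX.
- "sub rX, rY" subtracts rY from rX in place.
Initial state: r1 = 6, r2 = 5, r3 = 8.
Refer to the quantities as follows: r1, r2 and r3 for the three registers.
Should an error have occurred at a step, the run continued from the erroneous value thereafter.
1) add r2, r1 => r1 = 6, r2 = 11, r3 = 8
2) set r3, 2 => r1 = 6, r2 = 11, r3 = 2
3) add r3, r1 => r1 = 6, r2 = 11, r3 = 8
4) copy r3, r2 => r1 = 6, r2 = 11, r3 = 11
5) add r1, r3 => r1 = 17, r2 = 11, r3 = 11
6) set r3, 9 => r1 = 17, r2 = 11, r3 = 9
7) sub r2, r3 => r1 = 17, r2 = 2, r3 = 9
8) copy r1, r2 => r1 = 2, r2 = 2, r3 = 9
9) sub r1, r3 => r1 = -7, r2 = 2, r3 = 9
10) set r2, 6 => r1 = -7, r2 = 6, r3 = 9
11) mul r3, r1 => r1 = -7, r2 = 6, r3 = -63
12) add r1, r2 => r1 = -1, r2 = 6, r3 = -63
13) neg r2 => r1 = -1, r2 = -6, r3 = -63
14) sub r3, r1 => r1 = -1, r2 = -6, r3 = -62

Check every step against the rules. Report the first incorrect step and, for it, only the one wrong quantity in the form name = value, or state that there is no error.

step 1: r2 = 5 + 6 = 11 -> no discrepancy
step 2: r3 = 2 -> same as recorded
step 3: r3 = 2 + 6 = 8 -> same as recorded
step 4: r3 = 11 -> no discrepancy
step 5: r1 = 6 + 11 = 17 -> no discrepancy
step 6: r3 = 9 -> in agreement
step 7: r2 = 11 - 9 = 2 -> consistent with the printout
step 8: r1 = 2 -> exactly as logged
step 9: r1 = 2 - 9 = -7 -> verified
step 10: r2 = 6 -> same as recorded
step 11: r3 = 9 * -7 = -63 -> same as recorded
step 12: r1 = -7 + 6 = -1 -> verified
step 13: r2 = -(6) = -6 -> no discrepancy
step 14: r3 = -63 - -1 = -62 -> no discrepancy
No step deviates from the rules.

no error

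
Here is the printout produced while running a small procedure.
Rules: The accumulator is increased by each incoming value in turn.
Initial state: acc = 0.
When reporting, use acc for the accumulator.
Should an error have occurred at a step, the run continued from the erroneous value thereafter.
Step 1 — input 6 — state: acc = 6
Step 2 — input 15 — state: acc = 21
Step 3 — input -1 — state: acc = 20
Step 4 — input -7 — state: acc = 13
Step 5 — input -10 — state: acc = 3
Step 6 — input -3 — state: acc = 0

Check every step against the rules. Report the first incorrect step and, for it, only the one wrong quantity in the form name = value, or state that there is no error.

no error

Step 1: acc = 0 + 6 = 6 — checks out.
Step 2: acc = 6 + 15 = 21 — matches.
Step 3: acc = 21 + -1 = 20 — confirmed correct.
Step 4: acc = 20 + -7 = 13 — in agreement.
Step 5: acc = 13 + -10 = 3 — checks out.
Step 6: acc = 3 + -3 = 0 — agrees with the printout.
The whole run recomputes cleanly — no discrepancies.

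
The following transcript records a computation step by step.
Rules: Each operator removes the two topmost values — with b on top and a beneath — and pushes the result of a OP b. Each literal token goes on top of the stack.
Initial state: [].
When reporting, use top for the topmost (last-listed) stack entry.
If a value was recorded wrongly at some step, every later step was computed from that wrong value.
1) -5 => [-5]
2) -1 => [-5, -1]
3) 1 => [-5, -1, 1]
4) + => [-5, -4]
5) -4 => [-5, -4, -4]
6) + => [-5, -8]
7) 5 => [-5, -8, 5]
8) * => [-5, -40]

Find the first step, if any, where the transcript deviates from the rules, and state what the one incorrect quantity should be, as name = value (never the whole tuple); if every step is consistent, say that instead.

Recomputing the run from the initial state:
step 1: [-5]
step 2: [-5, -1]
step 3: [-5, -1, 1]
step 4: [-5, 0]
step 5: [-5, 0, -4]
step 6: [-5, -4]
step 7: [-5, -4, 5]
step 8: [-5, -20]
The first disagreement with the transcript is at step 4, where the value should be top = 0.

step 4, top = 0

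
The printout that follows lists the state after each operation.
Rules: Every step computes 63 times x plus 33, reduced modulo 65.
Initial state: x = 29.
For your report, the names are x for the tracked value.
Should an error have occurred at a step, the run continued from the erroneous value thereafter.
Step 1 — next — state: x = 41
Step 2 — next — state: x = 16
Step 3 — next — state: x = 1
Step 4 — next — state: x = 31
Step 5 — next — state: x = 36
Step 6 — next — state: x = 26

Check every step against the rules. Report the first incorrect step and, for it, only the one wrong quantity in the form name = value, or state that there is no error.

step 1, x = 40

Step 1: x = (63*29 + 33) mod 65 = 40 — the printout has a different value.
That makes step 1 the first incorrect line — x = 40 is what it should show.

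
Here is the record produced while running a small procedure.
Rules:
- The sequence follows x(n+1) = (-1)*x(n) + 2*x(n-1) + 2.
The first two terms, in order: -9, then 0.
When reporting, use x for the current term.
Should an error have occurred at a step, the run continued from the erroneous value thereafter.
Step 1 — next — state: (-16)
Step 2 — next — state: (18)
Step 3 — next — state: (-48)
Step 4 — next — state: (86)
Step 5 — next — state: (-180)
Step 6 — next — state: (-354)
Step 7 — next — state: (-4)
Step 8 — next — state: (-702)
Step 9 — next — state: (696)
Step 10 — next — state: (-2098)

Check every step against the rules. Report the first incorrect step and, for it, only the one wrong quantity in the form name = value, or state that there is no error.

step 6, x = 354

Recomputing the run from the initial state:
step 1: x = -16
step 2: x = 18
step 3: x = -48
step 4: x = 86
step 5: x = -180
step 6: x = 354
step 7: x = -712
step 8: x = 1422
step 9: x = -2844
step 10: x = 5690
The first disagreement with the record is at step 6, where the value should be x = 354.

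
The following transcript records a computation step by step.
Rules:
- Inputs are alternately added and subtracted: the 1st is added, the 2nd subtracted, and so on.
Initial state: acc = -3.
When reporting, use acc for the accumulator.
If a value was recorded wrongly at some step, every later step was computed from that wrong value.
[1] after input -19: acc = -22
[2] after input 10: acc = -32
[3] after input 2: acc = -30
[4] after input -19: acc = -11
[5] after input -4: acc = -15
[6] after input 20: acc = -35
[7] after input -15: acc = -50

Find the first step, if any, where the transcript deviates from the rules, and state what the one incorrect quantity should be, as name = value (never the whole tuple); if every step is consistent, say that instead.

step 1: acc = -3 + -19 = -22 -> in agreement
step 2: acc = -22 - 10 = -32 -> in agreement
step 3: acc = -32 + 2 = -30 -> consistent with the transcript
step 4: acc = -30 - -19 = -11 -> confirmed correct
step 5: acc = -11 + -4 = -15 -> same as recorded
step 6: acc = -15 - 20 = -35 -> confirmed correct
step 7: acc = -35 + -15 = -50 -> verified
Each recorded entry agrees with the recomputation.

no error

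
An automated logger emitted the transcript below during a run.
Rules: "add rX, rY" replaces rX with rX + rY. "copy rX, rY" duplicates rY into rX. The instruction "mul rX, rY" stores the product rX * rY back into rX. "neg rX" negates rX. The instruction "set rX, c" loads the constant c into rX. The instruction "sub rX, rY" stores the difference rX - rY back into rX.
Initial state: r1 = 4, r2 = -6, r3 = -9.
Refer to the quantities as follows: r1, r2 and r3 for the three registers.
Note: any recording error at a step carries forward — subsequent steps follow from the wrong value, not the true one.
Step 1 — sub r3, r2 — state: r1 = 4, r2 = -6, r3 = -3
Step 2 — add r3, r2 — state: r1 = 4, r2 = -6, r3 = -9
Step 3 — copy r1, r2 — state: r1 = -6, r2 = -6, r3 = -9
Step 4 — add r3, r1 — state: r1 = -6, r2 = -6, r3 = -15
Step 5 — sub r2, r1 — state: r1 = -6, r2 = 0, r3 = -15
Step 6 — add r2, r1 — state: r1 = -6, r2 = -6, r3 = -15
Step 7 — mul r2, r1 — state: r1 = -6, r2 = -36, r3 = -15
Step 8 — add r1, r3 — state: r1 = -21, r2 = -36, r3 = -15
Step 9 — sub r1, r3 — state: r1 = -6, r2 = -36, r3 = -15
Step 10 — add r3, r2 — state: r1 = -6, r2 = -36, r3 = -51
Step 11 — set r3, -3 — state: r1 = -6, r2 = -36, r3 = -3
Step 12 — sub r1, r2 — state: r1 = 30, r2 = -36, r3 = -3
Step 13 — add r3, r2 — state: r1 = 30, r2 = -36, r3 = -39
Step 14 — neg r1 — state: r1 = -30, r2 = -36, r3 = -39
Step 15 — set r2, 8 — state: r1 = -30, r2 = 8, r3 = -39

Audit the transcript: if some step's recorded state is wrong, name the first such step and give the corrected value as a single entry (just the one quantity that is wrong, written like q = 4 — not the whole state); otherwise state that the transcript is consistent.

step 7, r2 = 36

Step 1: r3 = -9 - -6 = -3 — verified.
Step 2: r3 = -3 + -6 = -9 — no discrepancy.
Step 3: r1 = -6 — exactly as logged.
Step 4: r3 = -9 + -6 = -15 — same as recorded.
Step 5: r2 = -6 - -6 = 0 — no discrepancy.
Step 6: r2 = 0 + -6 = -6 — matches.
Step 7: r2 = -6 * -6 = 36 — the transcript disagrees here.
The audit stops at step 7: the recorded entry is wrong and should be r2 = 36.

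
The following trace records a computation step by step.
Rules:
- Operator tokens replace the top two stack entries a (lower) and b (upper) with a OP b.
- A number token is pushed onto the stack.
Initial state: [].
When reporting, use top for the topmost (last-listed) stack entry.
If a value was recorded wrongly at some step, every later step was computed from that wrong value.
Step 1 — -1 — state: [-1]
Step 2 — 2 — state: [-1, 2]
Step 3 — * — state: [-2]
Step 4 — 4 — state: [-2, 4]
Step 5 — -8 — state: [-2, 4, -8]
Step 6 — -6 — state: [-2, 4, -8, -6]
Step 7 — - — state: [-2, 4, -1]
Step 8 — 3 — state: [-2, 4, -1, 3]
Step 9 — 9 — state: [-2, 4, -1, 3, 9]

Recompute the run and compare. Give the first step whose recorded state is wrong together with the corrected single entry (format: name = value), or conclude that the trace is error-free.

step 7, top = -2

Recomputing the run from the initial state:
step 1: [-1]
step 2: [-1, 2]
step 3: [-2]
step 4: [-2, 4]
step 5: [-2, 4, -8]
step 6: [-2, 4, -8, -6]
step 7: [-2, 4, -2]
step 8: [-2, 4, -2, 3]
step 9: [-2, 4, -2, 3, 9]
The first disagreement with the trace is at step 7, where the value should be top = -2.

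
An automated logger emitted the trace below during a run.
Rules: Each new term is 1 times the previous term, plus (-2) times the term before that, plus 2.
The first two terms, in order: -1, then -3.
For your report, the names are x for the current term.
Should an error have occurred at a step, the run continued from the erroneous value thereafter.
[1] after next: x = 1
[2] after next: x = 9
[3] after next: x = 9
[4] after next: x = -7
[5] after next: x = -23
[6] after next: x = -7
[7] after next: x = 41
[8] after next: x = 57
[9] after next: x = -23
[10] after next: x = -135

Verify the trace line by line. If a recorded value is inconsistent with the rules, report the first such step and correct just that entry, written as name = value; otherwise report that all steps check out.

1. x = 1*(-3) + (-2)*(-1) + (2) = 1 (consistent with the trace)
2. x = 1*(1) + (-2)*(-3) + (2) = 9 (same as recorded)
3. x = 1*(9) + (-2)*(1) + (2) = 9 (exactly as logged)
4. x = 1*(9) + (-2)*(9) + (2) = -7 (matches)
5. x = 1*(-7) + (-2)*(9) + (2) = -23 (agrees with the trace)
6. x = 1*(-23) + (-2)*(-7) + (2) = -7 (no discrepancy)
7. x = 1*(-7) + (-2)*(-23) + (2) = 41 (checks out)
8. x = 1*(41) + (-2)*(-7) + (2) = 57 (checks out)
9. x = 1*(57) + (-2)*(41) + (2) = -23 (exactly as logged)
10. x = 1*(-23) + (-2)*(57) + (2) = -135 (consistent with the trace)
Each recorded entry agrees with the recomputation.

no error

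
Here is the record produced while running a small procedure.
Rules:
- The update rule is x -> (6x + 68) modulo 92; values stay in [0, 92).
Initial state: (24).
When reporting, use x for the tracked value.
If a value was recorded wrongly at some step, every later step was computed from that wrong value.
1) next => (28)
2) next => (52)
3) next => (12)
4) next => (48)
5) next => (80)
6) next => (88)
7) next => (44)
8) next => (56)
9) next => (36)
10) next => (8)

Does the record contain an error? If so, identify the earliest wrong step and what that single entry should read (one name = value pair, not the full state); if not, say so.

step 1: x = (6*24 + 68) mod 92 = 28 -> same as recorded
step 2: x = (6*28 + 68) mod 92 = 52 -> in agreement
step 3: x = (6*52 + 68) mod 92 = 12 -> checks out
step 4: x = (6*12 + 68) mod 92 = 48 -> no discrepancy
step 5: x = (6*48 + 68) mod 92 = 80 -> checks out
step 6: x = (6*80 + 68) mod 92 = 88 -> matches
step 7: x = (6*88 + 68) mod 92 = 44 -> checks out
step 8: x = (6*44 + 68) mod 92 = 56 -> checks out
step 9: x = (6*56 + 68) mod 92 = 36 -> same as recorded
step 10: x = (6*36 + 68) mod 92 = 8 -> matches
Every step is consistent.

no error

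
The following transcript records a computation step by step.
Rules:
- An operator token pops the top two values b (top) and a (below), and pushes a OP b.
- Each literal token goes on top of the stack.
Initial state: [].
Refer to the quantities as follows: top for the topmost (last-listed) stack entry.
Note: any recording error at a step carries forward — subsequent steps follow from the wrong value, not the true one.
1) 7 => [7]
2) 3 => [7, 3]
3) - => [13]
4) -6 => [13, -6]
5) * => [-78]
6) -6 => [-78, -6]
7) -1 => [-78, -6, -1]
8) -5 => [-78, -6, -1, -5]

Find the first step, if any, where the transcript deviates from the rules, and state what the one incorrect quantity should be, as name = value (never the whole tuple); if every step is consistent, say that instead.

Recomputing the run from the initial state:
step 1: [7]
step 2: [7, 3]
step 3: [4]
step 4: [4, -6]
step 5: [-24]
step 6: [-24, -6]
step 7: [-24, -6, -1]
step 8: [-24, -6, -1, -5]
The first disagreement with the transcript is at step 3, where the value should be top = 4.

step 3, top = 4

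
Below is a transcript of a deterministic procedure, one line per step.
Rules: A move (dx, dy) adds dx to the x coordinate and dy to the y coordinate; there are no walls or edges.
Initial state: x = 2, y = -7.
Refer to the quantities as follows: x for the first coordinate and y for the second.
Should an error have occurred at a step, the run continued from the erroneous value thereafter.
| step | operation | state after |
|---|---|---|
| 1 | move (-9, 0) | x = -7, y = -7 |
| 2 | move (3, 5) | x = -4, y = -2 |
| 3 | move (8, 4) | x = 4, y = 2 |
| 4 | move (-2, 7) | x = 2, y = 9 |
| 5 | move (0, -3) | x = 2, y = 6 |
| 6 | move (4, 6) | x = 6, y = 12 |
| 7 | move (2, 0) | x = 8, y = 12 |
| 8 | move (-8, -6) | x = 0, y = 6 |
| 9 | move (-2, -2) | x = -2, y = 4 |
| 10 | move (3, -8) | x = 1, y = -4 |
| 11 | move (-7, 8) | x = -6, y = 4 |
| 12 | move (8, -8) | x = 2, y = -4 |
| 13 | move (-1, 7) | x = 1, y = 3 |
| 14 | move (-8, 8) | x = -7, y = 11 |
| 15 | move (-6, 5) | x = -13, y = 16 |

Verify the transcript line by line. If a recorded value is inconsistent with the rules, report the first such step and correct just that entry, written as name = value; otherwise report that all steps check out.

Step 1: x = 2 + (-9) = -7, y = -7 + (0) = -7 — confirmed correct.
Step 2: x = -7 + (3) = -4, y = -7 + (5) = -2 — confirmed correct.
Step 3: x = -4 + (8) = 4, y = -2 + (4) = 2 — agrees with the transcript.
Step 4: x = 4 + (-2) = 2, y = 2 + (7) = 9 — agrees with the transcript.
Step 5: x = 2 + (0) = 2, y = 9 + (-3) = 6 — matches.
Step 6: x = 2 + (4) = 6, y = 6 + (6) = 12 — consistent with the transcript.
Step 7: x = 6 + (2) = 8, y = 12 + (0) = 12 — checks out.
Step 8: x = 8 + (-8) = 0, y = 12 + (-6) = 6 — consistent with the transcript.
Step 9: x = 0 + (-2) = -2, y = 6 + (-2) = 4 — in agreement.
Step 10: x = -2 + (3) = 1, y = 4 + (-8) = -4 — no discrepancy.
Step 11: x = 1 + (-7) = -6, y = -4 + (8) = 4 — no discrepancy.
Step 12: x = -6 + (8) = 2, y = 4 + (-8) = -4 — consistent with the transcript.
Step 13: x = 2 + (-1) = 1, y = -4 + (7) = 3 — matches.
Step 14: x = 1 + (-8) = -7, y = 3 + (8) = 11 — matches.
Step 15: x = -7 + (-6) = -13, y = 11 + (5) = 16 — verified.
Every step is consistent.

no error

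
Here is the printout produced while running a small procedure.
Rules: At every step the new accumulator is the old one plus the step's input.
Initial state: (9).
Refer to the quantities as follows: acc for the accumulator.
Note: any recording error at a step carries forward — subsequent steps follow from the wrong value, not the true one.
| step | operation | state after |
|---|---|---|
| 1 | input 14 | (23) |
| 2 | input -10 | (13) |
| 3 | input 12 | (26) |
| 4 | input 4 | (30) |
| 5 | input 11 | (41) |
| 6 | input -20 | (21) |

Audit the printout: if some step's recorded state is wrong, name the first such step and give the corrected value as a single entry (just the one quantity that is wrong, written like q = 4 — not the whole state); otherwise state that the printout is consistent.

step 3, acc = 25

Recomputing the run from the initial state:
step 1: acc = 23
step 2: acc = 13
step 3: acc = 25
step 4: acc = 29
step 5: acc = 40
step 6: acc = 20
The first disagreement with the printout is at step 3, where the value should be acc = 25.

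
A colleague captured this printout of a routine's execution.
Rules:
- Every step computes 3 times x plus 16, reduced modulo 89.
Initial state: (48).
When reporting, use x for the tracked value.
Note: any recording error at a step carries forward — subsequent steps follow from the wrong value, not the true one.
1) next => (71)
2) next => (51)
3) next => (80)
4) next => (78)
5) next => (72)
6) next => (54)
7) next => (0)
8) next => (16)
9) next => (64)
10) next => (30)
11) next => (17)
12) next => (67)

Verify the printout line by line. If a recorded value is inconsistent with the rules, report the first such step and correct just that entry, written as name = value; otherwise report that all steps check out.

no error

Recomputing the run from the initial state:
step 1: x = 71
step 2: x = 51
step 3: x = 80
step 4: x = 78
step 5: x = 72
step 6: x = 54
step 7: x = 0
step 8: x = 16
step 9: x = 64
step 10: x = 30
step 11: x = 17
step 12: x = 67
This matches the printout at every step.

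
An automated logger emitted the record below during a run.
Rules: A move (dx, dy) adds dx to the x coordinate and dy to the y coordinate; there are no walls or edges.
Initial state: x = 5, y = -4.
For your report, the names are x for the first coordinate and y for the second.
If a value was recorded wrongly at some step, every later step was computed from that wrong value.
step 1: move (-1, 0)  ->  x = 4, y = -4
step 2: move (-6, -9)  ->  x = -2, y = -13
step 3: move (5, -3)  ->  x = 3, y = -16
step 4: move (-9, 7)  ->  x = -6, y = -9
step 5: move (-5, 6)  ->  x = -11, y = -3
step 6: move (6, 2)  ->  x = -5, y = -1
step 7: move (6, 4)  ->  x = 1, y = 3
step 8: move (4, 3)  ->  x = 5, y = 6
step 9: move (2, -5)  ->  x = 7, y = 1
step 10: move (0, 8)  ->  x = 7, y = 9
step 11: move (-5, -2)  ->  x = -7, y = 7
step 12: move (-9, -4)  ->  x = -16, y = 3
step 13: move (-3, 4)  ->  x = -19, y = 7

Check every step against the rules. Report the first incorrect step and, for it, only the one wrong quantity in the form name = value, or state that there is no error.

step 11, x = 2

Recomputing the run from the initial state:
step 1: x = 4, y = -4
step 2: x = -2, y = -13
step 3: x = 3, y = -16
step 4: x = -6, y = -9
step 5: x = -11, y = -3
step 6: x = -5, y = -1
step 7: x = 1, y = 3
step 8: x = 5, y = 6
step 9: x = 7, y = 1
step 10: x = 7, y = 9
step 11: x = 2, y = 7
step 12: x = -7, y = 3
step 13: x = -10, y = 7
The first disagreement with the record is at step 11, where the value should be x = 2.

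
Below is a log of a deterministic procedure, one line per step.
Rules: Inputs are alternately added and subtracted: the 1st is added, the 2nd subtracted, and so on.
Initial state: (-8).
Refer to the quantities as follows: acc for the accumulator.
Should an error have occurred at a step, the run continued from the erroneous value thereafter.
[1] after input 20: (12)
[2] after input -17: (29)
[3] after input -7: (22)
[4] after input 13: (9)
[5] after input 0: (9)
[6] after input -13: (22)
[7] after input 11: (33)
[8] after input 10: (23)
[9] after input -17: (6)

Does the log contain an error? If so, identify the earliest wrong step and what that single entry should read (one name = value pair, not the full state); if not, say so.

step 1: acc = -8 + 20 = 12 -> verified
step 2: acc = 12 - -17 = 29 -> confirmed correct
step 3: acc = 29 + -7 = 22 -> consistent with the log
step 4: acc = 22 - 13 = 9 -> checks out
step 5: acc = 9 + 0 = 9 -> checks out
step 6: acc = 9 - -13 = 22 -> checks out
step 7: acc = 22 + 11 = 33 -> confirmed correct
step 8: acc = 33 - 10 = 23 -> agrees with the log
step 9: acc = 23 + -17 = 6 -> matches
The whole run recomputes cleanly — no discrepancies.

no error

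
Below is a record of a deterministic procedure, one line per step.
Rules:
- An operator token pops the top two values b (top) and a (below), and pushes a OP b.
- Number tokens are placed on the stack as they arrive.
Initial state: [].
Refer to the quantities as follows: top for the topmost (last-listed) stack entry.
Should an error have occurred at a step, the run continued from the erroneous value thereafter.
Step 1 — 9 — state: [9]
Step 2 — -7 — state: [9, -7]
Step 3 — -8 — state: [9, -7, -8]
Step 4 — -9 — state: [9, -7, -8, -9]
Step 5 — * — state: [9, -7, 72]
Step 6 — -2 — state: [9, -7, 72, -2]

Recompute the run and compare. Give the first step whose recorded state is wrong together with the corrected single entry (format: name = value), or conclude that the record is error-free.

Recomputing the run from the initial state:
step 1: [9]
step 2: [9, -7]
step 3: [9, -7, -8]
step 4: [9, -7, -8, -9]
step 5: [9, -7, 72]
step 6: [9, -7, 72, -2]
This matches the record at every step.

no error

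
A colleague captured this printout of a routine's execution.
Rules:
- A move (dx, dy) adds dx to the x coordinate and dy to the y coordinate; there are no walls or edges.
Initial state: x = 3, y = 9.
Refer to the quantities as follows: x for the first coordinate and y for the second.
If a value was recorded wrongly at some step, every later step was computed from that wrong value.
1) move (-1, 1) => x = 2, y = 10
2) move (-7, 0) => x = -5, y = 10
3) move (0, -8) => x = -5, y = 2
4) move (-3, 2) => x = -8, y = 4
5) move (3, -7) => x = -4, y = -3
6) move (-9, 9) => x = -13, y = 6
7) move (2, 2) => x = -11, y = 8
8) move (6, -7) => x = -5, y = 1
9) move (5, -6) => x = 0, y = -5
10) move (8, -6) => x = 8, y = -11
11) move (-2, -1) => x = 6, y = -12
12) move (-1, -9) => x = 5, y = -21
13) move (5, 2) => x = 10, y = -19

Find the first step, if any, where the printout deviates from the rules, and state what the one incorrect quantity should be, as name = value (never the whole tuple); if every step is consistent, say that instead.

step 5, x = -5

Step 1: x = 3 + (-1) = 2, y = 9 + (1) = 10 — verified.
Step 2: x = 2 + (-7) = -5, y = 10 + (0) = 10 — in agreement.
Step 3: x = -5 + (0) = -5, y = 10 + (-8) = 2 — checks out.
Step 4: x = -5 + (-3) = -8, y = 2 + (2) = 4 — matches.
Step 5: x = -8 + (3) = -5, y = 4 + (-7) = -3 — a discrepancy with the printout.
First deviation found at step 5; the corrected entry is x = -5.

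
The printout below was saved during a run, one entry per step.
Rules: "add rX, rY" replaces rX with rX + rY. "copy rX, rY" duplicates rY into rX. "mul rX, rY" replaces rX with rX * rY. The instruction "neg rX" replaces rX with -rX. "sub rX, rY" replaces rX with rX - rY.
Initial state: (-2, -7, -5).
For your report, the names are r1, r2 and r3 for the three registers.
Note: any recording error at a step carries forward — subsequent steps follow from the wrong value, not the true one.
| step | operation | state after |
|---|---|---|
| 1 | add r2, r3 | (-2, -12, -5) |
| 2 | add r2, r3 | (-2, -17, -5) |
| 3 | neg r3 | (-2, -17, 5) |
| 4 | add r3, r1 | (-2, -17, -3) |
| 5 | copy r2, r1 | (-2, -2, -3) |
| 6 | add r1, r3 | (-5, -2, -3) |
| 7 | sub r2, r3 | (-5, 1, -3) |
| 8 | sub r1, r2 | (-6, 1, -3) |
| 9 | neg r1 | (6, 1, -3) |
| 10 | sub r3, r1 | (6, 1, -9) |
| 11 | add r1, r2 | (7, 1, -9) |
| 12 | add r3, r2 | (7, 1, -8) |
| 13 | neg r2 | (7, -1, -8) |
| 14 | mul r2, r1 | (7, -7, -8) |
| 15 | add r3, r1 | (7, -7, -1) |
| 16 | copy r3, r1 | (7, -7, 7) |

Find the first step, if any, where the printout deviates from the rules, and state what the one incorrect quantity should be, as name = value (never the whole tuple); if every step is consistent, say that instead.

Step 1: r2 = -7 + -5 = -12 — agrees with the printout.
Step 2: r2 = -12 + -5 = -17 — checks out.
Step 3: r3 = -(-5) = 5 — in agreement.
Step 4: r3 = 5 + -2 = 3 — not what was recorded.
First incorrect step: 4; the correct value is r3 = 3.

step 4, r3 = 3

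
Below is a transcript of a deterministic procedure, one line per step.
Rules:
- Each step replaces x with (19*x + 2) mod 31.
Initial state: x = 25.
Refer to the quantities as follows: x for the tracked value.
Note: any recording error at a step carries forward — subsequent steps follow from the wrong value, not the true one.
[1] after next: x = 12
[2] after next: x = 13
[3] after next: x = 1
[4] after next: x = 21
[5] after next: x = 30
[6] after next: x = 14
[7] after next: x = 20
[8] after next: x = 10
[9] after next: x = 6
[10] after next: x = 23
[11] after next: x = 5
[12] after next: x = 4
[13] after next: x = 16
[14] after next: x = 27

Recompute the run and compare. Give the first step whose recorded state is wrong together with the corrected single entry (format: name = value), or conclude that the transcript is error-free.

Recomputing the run from the initial state:
step 1: x = 12
step 2: x = 13
step 3: x = 1
step 4: x = 21
step 5: x = 29
step 6: x = 26
step 7: x = 0
step 8: x = 2
step 9: x = 9
step 10: x = 18
step 11: x = 3
step 12: x = 28
step 13: x = 7
step 14: x = 11
The first disagreement with the transcript is at step 5, where the value should be x = 29.

step 5, x = 29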